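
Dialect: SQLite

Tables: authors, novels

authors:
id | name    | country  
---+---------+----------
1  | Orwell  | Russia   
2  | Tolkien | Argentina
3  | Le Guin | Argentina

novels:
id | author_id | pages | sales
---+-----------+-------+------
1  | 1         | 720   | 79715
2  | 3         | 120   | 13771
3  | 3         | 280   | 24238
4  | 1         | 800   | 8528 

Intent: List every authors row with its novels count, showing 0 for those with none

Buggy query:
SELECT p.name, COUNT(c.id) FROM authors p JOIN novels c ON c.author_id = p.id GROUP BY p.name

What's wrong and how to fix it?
Bug: INNER JOIN drops authors rows that have no matching novels rows

Fix: Use LEFT JOIN so parents without children still appear (COUNT(c.id) gives 0)

Corrected query:
SELECT p.name, COUNT(c.id) FROM authors p LEFT JOIN novels c ON c.author_id = p.id GROUP BY p.name

Result:
name    | COUNT(c.id)
--------+------------
Le Guin | 2          
Orwell  | 2          
Tolkien | 0          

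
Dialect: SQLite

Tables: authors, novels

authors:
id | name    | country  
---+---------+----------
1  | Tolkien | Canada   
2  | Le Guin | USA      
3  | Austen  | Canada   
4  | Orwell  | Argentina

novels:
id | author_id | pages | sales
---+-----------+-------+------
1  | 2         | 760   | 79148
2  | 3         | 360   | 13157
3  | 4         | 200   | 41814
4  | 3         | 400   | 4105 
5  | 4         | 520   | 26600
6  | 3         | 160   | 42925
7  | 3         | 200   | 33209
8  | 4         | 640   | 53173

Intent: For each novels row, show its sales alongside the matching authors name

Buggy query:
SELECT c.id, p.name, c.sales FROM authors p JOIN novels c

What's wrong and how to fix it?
Bug: Missing join condition: each novels row is matched to all authors rows instead of just its own

Fix: Add ON c.author_id = p.id to the JOIN

Corrected query:
SELECT c.id, p.name, c.sales FROM authors p JOIN novels c ON c.author_id = p.id

Result:
id | name    | sales
---+---------+------
1  | Le Guin | 79148
2  | Austen  | 13157
3  | Orwell  | 41814
4  | Austen  | 4105 
5  | Orwell  | 26600
6  | Austen  | 42925
7  | Austen  | 33209
8  | Orwell  | 53173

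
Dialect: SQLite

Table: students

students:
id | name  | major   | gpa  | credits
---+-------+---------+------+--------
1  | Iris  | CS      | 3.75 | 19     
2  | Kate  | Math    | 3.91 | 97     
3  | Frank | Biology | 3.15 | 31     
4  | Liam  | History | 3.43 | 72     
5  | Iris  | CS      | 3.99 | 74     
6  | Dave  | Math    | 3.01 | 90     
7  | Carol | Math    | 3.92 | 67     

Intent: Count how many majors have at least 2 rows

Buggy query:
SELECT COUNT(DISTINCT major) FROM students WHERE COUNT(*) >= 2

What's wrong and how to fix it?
Bug: COUNT(*) cannot appear in WHERE; the per-group count doesn't exist yet

Fix: Use a subquery that GROUPs and filters with HAVING, then count its rows

Corrected query:
SELECT COUNT(*) FROM (SELECT major FROM students GROUP BY major HAVING COUNT(*) >= 2)

Result:
COUNT(*)
--------
2       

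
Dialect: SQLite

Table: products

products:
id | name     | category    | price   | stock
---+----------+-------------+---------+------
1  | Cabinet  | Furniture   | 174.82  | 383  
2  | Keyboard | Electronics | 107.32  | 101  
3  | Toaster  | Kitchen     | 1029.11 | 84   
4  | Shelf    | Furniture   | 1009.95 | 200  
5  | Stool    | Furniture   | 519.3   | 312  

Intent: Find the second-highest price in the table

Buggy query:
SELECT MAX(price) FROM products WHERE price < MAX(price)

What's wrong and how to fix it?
Bug: The inner MAX is an aggregate inside WHERE, which is not allowed

Fix: Put the inner MAX in a scalar subquery

Corrected query:
SELECT MAX(price) FROM products WHERE price < (SELECT MAX(price) FROM products)

Result:
MAX(price)
----------
1009.95   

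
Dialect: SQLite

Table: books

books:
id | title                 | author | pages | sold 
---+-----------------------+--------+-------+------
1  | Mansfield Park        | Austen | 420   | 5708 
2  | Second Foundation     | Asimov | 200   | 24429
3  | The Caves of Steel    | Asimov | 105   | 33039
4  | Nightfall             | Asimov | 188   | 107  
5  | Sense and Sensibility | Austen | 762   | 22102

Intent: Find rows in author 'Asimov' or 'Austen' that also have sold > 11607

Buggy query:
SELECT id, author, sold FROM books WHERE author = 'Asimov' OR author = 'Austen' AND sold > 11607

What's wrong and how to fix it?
Bug: AND binds tighter than OR, so this parses as author = 'Asimov' OR (author = 'Austen' AND sold > 11607)

Fix: Group the OR with parentheses (or use IN), then AND the threshold

Corrected query:
SELECT id, author, sold FROM books WHERE (author = 'Asimov' OR author = 'Austen') AND sold > 11607

Result:
id | author | sold 
---+--------+------
2  | Asimov | 24429
3  | Asimov | 33039
5  | Austen | 22102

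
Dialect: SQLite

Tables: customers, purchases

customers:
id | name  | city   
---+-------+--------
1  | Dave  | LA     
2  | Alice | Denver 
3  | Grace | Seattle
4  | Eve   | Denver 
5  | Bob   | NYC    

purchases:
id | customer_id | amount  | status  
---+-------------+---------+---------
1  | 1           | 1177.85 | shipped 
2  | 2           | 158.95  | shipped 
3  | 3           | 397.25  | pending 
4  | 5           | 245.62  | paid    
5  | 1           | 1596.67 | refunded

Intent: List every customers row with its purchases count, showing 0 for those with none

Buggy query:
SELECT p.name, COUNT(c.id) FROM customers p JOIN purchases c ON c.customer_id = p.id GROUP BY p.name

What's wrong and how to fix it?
Bug: An inner join excludes parents with zero children

Fix: Switch to LEFT JOIN to retain unmatched parent rows

Corrected query:
SELECT p.name, COUNT(c.id) FROM customers p LEFT JOIN purchases c ON c.customer_id = p.id GROUP BY p.name

Result:
name  | COUNT(c.id)
------+------------
Alice | 1          
Bob   | 1          
Dave  | 2          
Eve   | 0          
Grace | 1          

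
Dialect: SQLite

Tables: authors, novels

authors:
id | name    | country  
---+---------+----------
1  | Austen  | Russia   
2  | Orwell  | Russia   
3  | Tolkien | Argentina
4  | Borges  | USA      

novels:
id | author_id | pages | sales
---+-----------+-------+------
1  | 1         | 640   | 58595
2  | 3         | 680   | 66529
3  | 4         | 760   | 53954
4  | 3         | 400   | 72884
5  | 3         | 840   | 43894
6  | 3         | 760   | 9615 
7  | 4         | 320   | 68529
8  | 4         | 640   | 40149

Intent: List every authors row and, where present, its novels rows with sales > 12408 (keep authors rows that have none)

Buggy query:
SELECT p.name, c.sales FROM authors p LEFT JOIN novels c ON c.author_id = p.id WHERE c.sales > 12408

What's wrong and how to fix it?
Bug: Filtering c.sales in WHERE discards the NULL rows produced by LEFT JOIN, turning it into an inner join

Fix: Move the right-table condition into the ON clause so unmatched parents are kept

Corrected query:
SELECT p.name, c.sales FROM authors p LEFT JOIN novels c ON c.author_id = p.id AND c.sales > 12408

Result:
name    | sales
--------+------
Austen  | 58595
Orwell  | NULL 
Tolkien | 43894
Tolkien | 66529
Tolkien | 72884
Borges  | 40149
Borges  | 53954
Borges  | 68529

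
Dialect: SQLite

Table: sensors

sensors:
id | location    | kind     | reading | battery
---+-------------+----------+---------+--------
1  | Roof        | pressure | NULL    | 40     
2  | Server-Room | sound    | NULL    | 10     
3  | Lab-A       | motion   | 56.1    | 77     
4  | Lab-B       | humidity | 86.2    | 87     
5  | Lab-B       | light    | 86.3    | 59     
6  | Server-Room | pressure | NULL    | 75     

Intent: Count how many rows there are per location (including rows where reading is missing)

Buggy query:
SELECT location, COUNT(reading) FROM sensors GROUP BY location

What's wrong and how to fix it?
Bug: COUNT(column) counts non-NULL values only; rows with NULL reading aren't counted

Fix: Replace COUNT(reading) with COUNT(*)

Corrected query:
SELECT location, COUNT(*) FROM sensors GROUP BY location

Result:
location    | COUNT(*)
------------+---------
Lab-A       | 1       
Lab-B       | 2       
Roof        | 1       
Server-Room | 2       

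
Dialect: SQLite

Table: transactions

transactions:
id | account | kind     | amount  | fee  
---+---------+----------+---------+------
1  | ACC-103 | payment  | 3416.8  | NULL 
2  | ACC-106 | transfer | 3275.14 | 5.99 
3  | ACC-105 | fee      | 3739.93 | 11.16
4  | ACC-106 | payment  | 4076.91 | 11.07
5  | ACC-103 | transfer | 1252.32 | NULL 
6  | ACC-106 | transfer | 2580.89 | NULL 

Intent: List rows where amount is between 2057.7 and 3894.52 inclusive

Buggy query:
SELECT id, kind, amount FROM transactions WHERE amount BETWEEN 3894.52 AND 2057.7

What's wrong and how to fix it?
Bug: BETWEEN expects the lower bound first; with 3894.52 AND 2057.7 the range is empty

Fix: Swap the bounds so the smaller value comes first

Corrected query:
SELECT id, kind, amount FROM transactions WHERE amount BETWEEN 2057.7 AND 3894.52

Result:
id | kind     | amount 
---+----------+--------
1  | payment  | 3416.8 
2  | transfer | 3275.14
3  | fee      | 3739.93
6  | transfer | 2580.89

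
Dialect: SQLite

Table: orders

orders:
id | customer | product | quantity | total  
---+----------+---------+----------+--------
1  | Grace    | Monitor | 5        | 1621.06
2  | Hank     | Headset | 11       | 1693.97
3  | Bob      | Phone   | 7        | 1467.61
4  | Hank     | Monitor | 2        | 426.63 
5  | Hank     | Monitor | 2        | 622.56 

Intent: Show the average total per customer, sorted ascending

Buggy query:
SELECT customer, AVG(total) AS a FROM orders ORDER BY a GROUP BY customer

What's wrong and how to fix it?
Bug: GROUP BY must precede ORDER BY

Fix: Move ORDER BY to the end, after GROUP BY

Corrected query:
SELECT customer, AVG(total) AS a FROM orders GROUP BY customer ORDER BY a

Result:
customer | a         
---------+-----------
Hank     | 914.386667
Bob      | 1467.61   
Grace    | 1621.06   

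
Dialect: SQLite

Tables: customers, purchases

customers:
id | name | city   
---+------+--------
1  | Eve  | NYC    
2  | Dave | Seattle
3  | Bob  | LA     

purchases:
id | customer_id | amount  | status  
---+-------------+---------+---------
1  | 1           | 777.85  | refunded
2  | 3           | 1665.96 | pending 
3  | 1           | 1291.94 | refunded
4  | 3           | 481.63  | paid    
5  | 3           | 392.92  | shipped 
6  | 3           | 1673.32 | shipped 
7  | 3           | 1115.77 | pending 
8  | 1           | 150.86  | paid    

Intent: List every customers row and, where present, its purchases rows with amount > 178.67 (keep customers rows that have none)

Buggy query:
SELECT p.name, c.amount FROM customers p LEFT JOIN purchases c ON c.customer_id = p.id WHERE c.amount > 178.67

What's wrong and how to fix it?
Bug: A WHERE condition on the right-hand table after LEFT JOIN drops unmatched parents

Fix: Put 'c.amount > 178.67' in the JOIN's ON clause instead of WHERE

Corrected query:
SELECT p.name, c.amount FROM customers p LEFT JOIN purchases c ON c.customer_id = p.id AND c.amount > 178.67

Result:
name | amount 
-----+--------
Eve  | 777.85 
Eve  | 1291.94
Dave | NULL   
Bob  | 392.92 
Bob  | 481.63 
Bob  | 1115.77
Bob  | 1665.96
Bob  | 1673.32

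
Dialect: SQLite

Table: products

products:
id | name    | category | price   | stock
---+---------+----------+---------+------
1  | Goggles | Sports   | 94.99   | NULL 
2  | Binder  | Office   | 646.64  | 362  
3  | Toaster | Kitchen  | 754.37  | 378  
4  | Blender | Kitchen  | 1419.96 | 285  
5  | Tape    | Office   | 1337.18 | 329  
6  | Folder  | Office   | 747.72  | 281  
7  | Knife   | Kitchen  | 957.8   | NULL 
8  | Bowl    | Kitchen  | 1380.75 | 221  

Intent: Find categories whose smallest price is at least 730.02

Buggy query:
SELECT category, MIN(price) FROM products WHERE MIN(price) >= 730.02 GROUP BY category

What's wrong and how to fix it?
Bug: Aggregates like MIN are computed per group after WHERE runs

Fix: Replace WHERE with HAVING after the GROUP BY

Corrected query:
SELECT category, MIN(price) FROM products GROUP BY category HAVING MIN(price) >= 730.02

Result:
category | MIN(price)
---------+-----------
Kitchen  | 754.37    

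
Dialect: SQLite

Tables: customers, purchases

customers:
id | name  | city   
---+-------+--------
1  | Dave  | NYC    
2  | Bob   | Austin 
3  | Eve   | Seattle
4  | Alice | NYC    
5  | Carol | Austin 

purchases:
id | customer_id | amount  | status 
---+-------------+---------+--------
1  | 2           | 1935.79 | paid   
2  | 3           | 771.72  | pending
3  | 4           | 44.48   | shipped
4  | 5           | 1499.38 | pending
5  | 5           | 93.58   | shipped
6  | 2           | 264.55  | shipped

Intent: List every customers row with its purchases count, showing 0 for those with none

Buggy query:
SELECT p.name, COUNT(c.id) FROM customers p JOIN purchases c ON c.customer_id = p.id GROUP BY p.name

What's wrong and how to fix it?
Bug: INNER JOIN drops customers rows that have no matching purchases rows

Fix: Switch to LEFT JOIN to retain unmatched parent rows

Corrected query:
SELECT p.name, COUNT(c.id) FROM customers p LEFT JOIN purchases c ON c.customer_id = p.id GROUP BY p.name

Result:
name  | COUNT(c.id)
------+------------
Alice | 1          
Bob   | 2          
Carol | 2          
Dave  | 0          
Eve   | 1          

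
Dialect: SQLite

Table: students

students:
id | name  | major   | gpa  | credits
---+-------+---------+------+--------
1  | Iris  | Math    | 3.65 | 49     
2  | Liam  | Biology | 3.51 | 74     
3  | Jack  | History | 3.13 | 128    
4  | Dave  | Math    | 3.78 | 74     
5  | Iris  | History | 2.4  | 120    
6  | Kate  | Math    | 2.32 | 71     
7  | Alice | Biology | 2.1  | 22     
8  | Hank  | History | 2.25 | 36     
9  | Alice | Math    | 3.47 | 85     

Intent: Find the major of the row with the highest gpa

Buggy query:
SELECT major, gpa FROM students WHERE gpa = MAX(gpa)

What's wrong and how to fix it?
Bug: WHERE is evaluated per row; an aggregate over the whole table isn't defined there

Fix: Wrap MAX in a scalar subquery so WHERE compares against a single value

Corrected query:
SELECT major, gpa FROM students WHERE gpa = (SELECT MAX(gpa) FROM students)

Result:
major | gpa 
------+-----
Math  | 3.78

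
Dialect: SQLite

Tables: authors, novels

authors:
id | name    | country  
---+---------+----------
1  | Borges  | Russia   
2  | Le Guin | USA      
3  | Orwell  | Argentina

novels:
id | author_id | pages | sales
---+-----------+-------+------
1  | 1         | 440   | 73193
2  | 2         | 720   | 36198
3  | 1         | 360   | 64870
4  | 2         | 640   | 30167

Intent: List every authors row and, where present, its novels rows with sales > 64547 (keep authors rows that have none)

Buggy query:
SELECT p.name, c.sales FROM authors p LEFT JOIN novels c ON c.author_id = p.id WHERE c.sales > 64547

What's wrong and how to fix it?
Bug: Filtering c.sales in WHERE discards the NULL rows produced by LEFT JOIN, turning it into an inner join

Fix: Put 'c.sales > 64547' in the JOIN's ON clause instead of WHERE

Corrected query:
SELECT p.name, c.sales FROM authors p LEFT JOIN novels c ON c.author_id = p.id AND c.sales > 64547

Result:
name    | sales
--------+------
Borges  | 64870
Borges  | 73193
Le Guin | NULL 
Orwell  | NULL 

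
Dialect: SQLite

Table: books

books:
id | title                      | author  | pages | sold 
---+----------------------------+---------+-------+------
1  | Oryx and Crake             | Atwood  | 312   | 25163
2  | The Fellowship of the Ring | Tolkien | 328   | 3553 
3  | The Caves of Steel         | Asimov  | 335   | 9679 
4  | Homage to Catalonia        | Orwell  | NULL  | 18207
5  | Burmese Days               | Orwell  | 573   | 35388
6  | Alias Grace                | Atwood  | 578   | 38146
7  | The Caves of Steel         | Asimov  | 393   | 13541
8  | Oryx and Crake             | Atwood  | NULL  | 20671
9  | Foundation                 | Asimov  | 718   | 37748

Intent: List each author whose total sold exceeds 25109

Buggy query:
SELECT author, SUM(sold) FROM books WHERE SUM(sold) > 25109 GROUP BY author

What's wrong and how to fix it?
Bug: WHERE runs before GROUP BY, so aggregates aren't available there

Fix: Use HAVING (which filters groups after aggregation) instead of WHERE

Corrected query:
SELECT author, SUM(sold) FROM books GROUP BY author HAVING SUM(sold) > 25109

Result:
author | SUM(sold)
-------+----------
Asimov | 60968    
Atwood | 83980    
Orwell | 53595    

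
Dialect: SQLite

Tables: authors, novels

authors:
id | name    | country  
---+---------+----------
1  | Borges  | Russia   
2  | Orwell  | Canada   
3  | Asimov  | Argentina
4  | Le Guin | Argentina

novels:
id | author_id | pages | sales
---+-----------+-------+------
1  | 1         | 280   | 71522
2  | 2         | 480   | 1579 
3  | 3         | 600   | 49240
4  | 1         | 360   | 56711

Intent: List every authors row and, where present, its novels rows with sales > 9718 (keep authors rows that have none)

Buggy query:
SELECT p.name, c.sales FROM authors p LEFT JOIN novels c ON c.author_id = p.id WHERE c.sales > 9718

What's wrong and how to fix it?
Bug: A WHERE condition on the right-hand table after LEFT JOIN drops unmatched parents

Fix: Put 'c.sales > 9718' in the JOIN's ON clause instead of WHERE

Corrected query:
SELECT p.name, c.sales FROM authors p LEFT JOIN novels c ON c.author_id = p.id AND c.sales > 9718

Result:
name    | sales
--------+------
Borges  | 56711
Borges  | 71522
Orwell  | NULL 
Asimov  | 49240
Le Guin | NULL 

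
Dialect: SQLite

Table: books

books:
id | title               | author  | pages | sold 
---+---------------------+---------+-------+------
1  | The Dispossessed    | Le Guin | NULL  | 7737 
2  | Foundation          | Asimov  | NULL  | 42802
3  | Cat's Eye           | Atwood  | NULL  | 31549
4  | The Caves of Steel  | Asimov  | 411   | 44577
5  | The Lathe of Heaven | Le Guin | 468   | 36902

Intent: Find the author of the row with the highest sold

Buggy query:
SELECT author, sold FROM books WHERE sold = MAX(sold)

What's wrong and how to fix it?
Bug: WHERE is evaluated per row; an aggregate over the whole table isn't defined there

Fix: Use a subquery: WHERE sold = (SELECT MAX(sold) FROM books)

Corrected query:
SELECT author, sold FROM books WHERE sold = (SELECT MAX(sold) FROM books)

Result:
author | sold 
-------+------
Asimov | 44577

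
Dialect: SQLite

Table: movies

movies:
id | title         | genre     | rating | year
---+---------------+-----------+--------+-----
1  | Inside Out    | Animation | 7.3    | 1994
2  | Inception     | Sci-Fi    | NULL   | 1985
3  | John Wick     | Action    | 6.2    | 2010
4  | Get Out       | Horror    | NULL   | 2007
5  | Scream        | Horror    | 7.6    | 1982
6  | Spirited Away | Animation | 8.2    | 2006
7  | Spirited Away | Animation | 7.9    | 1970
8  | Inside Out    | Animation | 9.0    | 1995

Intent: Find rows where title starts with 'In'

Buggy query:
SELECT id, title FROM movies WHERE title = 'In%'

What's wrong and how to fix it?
Bug: '=' compares the literal string including the % character; pattern matching needs LIKE

Fix: Use LIKE for wildcard pattern matching

Corrected query:
SELECT id, title FROM movies WHERE title LIKE 'In%'

Result:
id | title     
---+-----------
1  | Inside Out
2  | Inception 
8  | Inside Out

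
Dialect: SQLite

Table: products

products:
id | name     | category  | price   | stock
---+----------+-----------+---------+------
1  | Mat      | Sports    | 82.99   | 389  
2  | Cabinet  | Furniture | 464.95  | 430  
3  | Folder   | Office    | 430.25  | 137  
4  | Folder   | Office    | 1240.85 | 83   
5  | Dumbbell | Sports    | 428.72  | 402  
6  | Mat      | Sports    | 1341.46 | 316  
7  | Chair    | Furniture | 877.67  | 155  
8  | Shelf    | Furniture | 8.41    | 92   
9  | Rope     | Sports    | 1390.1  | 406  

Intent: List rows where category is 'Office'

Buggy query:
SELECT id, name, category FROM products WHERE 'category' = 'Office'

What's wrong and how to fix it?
Bug: 'category' in single quotes is a string literal, not the column; the comparison is literal-vs-literal and never true

Fix: Reference the column as category without single quotes

Corrected query:
SELECT id, name, category FROM products WHERE category = 'Office'

Result:
id | name   | category
---+--------+---------
3  | Folder | Office  
4  | Folder | Office  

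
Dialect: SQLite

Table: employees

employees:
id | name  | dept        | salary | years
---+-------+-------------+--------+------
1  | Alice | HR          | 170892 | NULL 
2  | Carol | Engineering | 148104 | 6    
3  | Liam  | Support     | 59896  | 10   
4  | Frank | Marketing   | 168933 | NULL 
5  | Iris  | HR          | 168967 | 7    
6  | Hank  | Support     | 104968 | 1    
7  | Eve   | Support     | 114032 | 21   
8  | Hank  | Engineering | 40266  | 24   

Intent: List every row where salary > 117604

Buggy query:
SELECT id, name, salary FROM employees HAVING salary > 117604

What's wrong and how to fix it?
Bug: This is a non-aggregate query (no GROUP BY, no aggregates), so in SQLite the HAVING clause is invalid here; a row-level condition belongs in WHERE

Fix: Replace HAVING with WHERE since the condition applies to individual rows

Corrected query:
SELECT id, name, salary FROM employees WHERE salary > 117604

Result:
id | name  | salary
---+-------+-------
1  | Alice | 170892
2  | Carol | 148104
4  | Frank | 168933
5  | Iris  | 168967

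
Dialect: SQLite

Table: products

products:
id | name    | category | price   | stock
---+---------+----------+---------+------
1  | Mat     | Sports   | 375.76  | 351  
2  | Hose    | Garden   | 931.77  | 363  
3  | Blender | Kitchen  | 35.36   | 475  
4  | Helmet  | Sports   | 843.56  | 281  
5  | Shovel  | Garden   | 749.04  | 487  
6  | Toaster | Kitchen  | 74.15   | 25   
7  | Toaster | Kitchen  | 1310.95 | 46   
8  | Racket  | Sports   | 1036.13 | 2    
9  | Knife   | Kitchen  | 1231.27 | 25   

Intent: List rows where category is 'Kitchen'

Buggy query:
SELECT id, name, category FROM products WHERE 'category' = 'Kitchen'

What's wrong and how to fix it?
Bug: 'category' in single quotes is a string literal, not the column; the comparison is literal-vs-literal and never true

Fix: Reference the column as category without single quotes

Corrected query:
SELECT id, name, category FROM products WHERE category = 'Kitchen'

Result:
id | name    | category
---+---------+---------
3  | Blender | Kitchen 
6  | Toaster | Kitchen 
7  | Toaster | Kitchen 
9  | Knife   | Kitchen 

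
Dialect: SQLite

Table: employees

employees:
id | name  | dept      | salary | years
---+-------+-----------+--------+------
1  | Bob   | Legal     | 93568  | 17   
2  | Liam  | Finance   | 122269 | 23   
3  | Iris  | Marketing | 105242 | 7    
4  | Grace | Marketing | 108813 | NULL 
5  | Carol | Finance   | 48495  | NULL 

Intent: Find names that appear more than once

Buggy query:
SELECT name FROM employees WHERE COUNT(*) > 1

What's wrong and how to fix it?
Bug: COUNT(*) is an aggregate and cannot be used in WHERE

Fix: Group first, then use HAVING for the count condition

Corrected query:
SELECT name FROM employees GROUP BY name HAVING COUNT(*) > 1

Result:
(no rows)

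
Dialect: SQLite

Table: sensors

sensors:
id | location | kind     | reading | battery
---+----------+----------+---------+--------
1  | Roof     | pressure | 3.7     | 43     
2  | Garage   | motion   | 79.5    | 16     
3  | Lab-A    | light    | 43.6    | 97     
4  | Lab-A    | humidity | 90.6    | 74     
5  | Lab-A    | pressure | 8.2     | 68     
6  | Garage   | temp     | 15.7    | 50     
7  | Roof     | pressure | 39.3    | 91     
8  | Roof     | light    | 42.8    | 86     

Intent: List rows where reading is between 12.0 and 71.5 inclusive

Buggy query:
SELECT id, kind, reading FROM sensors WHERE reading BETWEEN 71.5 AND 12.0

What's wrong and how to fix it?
Bug: BETWEEN expects the lower bound first; with 71.5 AND 12.0 the range is empty

Fix: Swap the bounds so the smaller value comes first

Corrected query:
SELECT id, kind, reading FROM sensors WHERE reading BETWEEN 12.0 AND 71.5

Result:
id | kind     | reading
---+----------+--------
3  | light    | 43.6   
6  | temp     | 15.7   
7  | pressure | 39.3   
8  | light    | 42.8   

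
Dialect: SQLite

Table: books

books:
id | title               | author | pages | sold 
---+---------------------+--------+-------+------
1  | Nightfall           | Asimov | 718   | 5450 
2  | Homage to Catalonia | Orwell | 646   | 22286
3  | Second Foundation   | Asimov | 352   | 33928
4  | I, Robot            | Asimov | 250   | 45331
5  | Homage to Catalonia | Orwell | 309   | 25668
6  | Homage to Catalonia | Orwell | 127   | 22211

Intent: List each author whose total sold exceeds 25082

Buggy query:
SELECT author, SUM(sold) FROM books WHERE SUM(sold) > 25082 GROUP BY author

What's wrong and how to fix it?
Bug: WHERE runs before GROUP BY, so aggregates aren't available there

Fix: Use HAVING (which filters groups after aggregation) instead of WHERE

Corrected query:
SELECT author, SUM(sold) FROM books GROUP BY author HAVING SUM(sold) > 25082

Result:
author | SUM(sold)
-------+----------
Asimov | 84709    
Orwell | 70165    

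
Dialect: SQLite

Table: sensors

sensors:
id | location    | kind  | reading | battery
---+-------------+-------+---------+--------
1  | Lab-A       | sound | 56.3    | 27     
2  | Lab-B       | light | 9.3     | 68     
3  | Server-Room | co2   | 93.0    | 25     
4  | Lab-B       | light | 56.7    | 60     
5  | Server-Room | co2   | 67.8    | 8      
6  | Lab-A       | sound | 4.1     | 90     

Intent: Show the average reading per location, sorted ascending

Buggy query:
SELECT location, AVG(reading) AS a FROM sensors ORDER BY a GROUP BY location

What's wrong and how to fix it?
Bug: ORDER BY appears before GROUP BY; SQL clause order requires GROUP BY first

Fix: Reorder: SELECT … FROM … GROUP BY … ORDER BY …

Corrected query:
SELECT location, AVG(reading) AS a FROM sensors GROUP BY location ORDER BY a

Result:
location    | a   
------------+-----
Lab-A       | 30.2
Lab-B       | 33  
Server-Room | 80.4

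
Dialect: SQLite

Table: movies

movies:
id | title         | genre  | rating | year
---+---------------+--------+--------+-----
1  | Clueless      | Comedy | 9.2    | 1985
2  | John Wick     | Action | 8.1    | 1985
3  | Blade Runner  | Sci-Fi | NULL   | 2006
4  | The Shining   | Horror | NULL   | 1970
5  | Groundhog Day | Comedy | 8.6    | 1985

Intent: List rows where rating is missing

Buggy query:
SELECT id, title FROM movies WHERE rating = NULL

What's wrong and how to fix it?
Bug: '= NULL' is always unknown in SQL three-valued logic, so no rows match

Fix: Replace '= NULL' with 'IS NULL'

Corrected query:
SELECT id, title FROM movies WHERE rating IS NULL

Result:
id | title       
---+-------------
3  | Blade Runner
4  | The Shining 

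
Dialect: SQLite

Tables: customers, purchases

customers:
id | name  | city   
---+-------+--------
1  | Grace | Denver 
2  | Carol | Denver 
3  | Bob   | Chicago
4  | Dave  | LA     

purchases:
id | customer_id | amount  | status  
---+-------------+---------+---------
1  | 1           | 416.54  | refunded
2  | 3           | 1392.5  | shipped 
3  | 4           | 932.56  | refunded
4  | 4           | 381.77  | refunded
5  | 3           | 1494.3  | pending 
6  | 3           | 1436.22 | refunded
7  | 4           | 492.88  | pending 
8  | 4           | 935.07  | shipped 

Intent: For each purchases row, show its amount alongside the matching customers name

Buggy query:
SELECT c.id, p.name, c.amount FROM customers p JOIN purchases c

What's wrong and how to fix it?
Bug: Missing join condition: each purchases row is matched to all customers rows instead of just its own

Fix: Specify the join condition linking the foreign key to the parent id

Corrected query:
SELECT c.id, p.name, c.amount FROM customers p JOIN purchases c ON c.customer_id = p.id

Result:
id | name  | amount 
---+-------+--------
1  | Grace | 416.54 
2  | Bob   | 1392.5 
3  | Dave  | 932.56 
4  | Dave  | 381.77 
5  | Bob   | 1494.3 
6  | Bob   | 1436.22
7  | Dave  | 492.88 
8  | Dave  | 935.07 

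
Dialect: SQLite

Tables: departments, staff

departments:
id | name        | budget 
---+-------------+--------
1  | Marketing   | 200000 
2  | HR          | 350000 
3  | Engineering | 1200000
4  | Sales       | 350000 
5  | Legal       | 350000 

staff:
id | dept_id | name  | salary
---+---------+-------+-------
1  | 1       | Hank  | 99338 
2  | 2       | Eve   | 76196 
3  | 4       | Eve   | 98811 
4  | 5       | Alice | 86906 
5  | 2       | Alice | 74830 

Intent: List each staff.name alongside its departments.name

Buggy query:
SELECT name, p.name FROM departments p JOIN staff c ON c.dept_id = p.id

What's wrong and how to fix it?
Bug: 'name' exists in both joined tables, so the database can't tell which one is meant

Fix: Qualify the column with its table alias (c.name)

Corrected query:
SELECT c.name, p.name FROM departments p JOIN staff c ON c.dept_id = p.id

Result:
name  | name     
------+----------
Hank  | Marketing
Eve   | HR       
Eve   | Sales    
Alice | Legal    
Alice | HR       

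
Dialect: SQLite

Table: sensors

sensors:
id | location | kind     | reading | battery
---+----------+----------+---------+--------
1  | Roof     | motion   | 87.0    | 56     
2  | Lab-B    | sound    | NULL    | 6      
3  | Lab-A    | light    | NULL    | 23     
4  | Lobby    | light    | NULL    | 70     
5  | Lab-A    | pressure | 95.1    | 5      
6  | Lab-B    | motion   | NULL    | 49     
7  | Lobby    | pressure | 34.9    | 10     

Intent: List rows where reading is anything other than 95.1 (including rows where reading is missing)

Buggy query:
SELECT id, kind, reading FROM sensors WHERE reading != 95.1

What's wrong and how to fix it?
Bug: 'reading != 95.1' is unknown when reading is NULL, so NULL rows are silently excluded

Fix: Handle NULL separately with IS NULL alongside the inequality

Corrected query:
SELECT id, kind, reading FROM sensors WHERE reading != 95.1 OR reading IS NULL

Result:
id | kind     | reading
---+----------+--------
1  | motion   | 87     
2  | sound    | NULL   
3  | light    | NULL   
4  | light    | NULL   
6  | motion   | NULL   
7  | pressure | 34.9   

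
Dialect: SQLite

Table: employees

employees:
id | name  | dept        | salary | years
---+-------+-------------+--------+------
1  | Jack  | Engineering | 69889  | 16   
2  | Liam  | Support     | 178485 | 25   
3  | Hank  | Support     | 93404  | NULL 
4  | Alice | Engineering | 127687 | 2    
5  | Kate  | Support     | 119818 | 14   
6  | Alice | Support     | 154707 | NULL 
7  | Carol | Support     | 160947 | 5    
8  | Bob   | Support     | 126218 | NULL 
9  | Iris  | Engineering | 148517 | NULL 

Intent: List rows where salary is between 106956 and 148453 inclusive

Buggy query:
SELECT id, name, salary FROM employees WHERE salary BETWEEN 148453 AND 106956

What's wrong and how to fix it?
Bug: The bounds are reversed; BETWEEN a AND b requires a <= b to match anything

Fix: Write BETWEEN 106956 AND 148453

Corrected query:
SELECT id, name, salary FROM employees WHERE salary BETWEEN 106956 AND 148453

Result:
id | name  | salary
---+-------+-------
4  | Alice | 127687
5  | Kate  | 119818
8  | Bob   | 126218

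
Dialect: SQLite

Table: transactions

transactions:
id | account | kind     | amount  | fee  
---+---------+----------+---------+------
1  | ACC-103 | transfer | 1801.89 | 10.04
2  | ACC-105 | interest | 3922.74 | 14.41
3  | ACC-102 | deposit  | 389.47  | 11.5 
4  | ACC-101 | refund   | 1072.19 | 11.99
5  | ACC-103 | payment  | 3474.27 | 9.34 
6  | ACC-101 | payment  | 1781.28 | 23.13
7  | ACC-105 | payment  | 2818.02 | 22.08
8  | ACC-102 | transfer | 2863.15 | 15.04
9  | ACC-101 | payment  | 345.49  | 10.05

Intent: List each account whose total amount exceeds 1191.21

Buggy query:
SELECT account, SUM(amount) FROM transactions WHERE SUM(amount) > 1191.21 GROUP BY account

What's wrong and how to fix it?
Bug: SUM(amount) is an aggregate, but WHERE filters rows before aggregation

Fix: Use HAVING (which filters groups after aggregation) instead of WHERE

Corrected query:
SELECT account, SUM(amount) FROM transactions GROUP BY account HAVING SUM(amount) > 1191.21

Result:
account | SUM(amount)
--------+------------
ACC-101 | 3198.96    
ACC-102 | 3252.62    
ACC-103 | 5276.16    
ACC-105 | 6740.76    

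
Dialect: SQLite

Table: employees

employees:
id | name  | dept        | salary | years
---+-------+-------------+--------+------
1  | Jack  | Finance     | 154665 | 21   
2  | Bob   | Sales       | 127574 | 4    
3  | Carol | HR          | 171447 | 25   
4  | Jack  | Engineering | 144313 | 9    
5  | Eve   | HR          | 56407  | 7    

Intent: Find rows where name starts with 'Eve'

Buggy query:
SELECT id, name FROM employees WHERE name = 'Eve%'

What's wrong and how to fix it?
Bug: '=' compares the literal string including the % character; pattern matching needs LIKE

Fix: Replace '=' with LIKE so 'Eve%' is treated as a pattern

Corrected query:
SELECT id, name FROM employees WHERE name LIKE 'Eve%'

Result:
id | name
---+-----
5  | Eve 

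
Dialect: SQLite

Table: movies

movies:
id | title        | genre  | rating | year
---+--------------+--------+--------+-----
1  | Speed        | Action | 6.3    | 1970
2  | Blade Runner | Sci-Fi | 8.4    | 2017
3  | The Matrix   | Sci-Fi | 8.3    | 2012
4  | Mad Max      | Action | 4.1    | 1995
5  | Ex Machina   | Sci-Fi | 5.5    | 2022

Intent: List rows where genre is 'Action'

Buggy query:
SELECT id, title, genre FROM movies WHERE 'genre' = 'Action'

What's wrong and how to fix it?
Bug: Single quotes denote string literals in SQL; the column name is being compared as a constant string

Fix: Reference the column as genre without single quotes

Corrected query:
SELECT id, title, genre FROM movies WHERE genre = 'Action'

Result:
id | title   | genre 
---+---------+-------
1  | Speed   | Action
4  | Mad Max | Action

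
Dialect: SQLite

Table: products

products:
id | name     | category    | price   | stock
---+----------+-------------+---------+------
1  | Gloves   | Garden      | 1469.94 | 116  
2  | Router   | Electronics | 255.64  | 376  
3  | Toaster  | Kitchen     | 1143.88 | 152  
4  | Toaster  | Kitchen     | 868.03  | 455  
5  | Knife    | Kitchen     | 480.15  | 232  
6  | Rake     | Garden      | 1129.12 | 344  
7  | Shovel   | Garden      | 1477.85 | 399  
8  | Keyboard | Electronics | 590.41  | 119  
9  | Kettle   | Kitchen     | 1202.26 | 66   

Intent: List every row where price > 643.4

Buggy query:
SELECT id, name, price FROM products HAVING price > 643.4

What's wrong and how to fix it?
Bug: HAVING filters the output of aggregation, but this query has no GROUP BY and no aggregate functions, so SQLite rejects it (HAVING clause on a non-aggregate query); the condition here is per row

Fix: Replace HAVING with WHERE since the condition applies to individual rows

Corrected query:
SELECT id, name, price FROM products WHERE price > 643.4

Result:
id | name    | price  
---+---------+--------
1  | Gloves  | 1469.94
3  | Toaster | 1143.88
4  | Toaster | 868.03 
6  | Rake    | 1129.12
7  | Shovel  | 1477.85
9  | Kettle  | 1202.26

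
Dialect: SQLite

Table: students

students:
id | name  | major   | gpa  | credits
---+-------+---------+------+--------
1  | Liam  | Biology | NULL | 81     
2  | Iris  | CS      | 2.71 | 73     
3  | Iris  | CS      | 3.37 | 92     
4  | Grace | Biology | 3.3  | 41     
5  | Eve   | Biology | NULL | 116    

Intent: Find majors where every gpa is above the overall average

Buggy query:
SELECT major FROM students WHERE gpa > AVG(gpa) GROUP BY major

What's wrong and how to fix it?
Bug: AVG() is an aggregate; it can't sit directly in WHERE

Fix: Use a subquery for AVG and a HAVING MIN(...) filter so the condition holds for every row in the group

Corrected query:
SELECT major FROM students GROUP BY major HAVING MIN(gpa) > (SELECT AVG(gpa) FROM students)

Result:
major  
-------
Biology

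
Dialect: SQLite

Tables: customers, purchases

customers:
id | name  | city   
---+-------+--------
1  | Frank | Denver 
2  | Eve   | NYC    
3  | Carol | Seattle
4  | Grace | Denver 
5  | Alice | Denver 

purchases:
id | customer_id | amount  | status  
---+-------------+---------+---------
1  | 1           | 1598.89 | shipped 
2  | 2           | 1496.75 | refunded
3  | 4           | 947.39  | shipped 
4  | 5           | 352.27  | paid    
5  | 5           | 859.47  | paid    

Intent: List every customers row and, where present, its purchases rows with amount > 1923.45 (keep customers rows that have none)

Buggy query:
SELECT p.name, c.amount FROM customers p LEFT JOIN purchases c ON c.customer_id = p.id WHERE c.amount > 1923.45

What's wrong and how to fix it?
Bug: A WHERE condition on the right-hand table after LEFT JOIN drops unmatched parents

Fix: Move the right-table condition into the ON clause so unmatched parents are kept

Corrected query:
SELECT p.name, c.amount FROM customers p LEFT JOIN purchases c ON c.customer_id = p.id AND c.amount > 1923.45

Result:
name  | amount
------+-------
Frank | NULL  
Eve   | NULL  
Carol | NULL  
Grace | NULL  
Alice | NULL  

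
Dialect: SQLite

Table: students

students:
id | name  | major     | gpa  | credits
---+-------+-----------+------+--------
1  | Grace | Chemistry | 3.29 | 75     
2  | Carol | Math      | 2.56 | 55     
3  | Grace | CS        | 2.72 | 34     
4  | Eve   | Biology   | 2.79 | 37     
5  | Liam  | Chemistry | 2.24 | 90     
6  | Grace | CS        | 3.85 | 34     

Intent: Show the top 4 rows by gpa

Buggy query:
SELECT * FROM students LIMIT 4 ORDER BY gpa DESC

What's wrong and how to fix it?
Bug: LIMIT must come after ORDER BY

Fix: Swap the clauses: ORDER BY first, then LIMIT

Corrected query:
SELECT * FROM students ORDER BY gpa DESC LIMIT 4

Result:
id | name  | major     | gpa  | credits
---+-------+-----------+------+--------
6  | Grace | CS        | 3.85 | 34     
1  | Grace | Chemistry | 3.29 | 75     
4  | Eve   | Biology   | 2.79 | 37     
3  | Grace | CS        | 2.72 | 34     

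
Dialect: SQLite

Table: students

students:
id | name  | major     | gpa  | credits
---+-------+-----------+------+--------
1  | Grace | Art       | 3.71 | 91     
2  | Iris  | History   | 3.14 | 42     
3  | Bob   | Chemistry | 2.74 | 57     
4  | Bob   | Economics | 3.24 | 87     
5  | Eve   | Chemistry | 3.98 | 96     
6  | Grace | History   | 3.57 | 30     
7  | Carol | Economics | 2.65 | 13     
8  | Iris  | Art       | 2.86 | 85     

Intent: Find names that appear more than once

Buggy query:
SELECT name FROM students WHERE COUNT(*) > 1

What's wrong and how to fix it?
Bug: WHERE can't reference COUNT(*); aggregates are computed after WHERE

Fix: Group first, then use HAVING for the count condition

Corrected query:
SELECT name FROM students GROUP BY name HAVING COUNT(*) > 1

Result:
name 
-----
Bob  
Grace
Iris 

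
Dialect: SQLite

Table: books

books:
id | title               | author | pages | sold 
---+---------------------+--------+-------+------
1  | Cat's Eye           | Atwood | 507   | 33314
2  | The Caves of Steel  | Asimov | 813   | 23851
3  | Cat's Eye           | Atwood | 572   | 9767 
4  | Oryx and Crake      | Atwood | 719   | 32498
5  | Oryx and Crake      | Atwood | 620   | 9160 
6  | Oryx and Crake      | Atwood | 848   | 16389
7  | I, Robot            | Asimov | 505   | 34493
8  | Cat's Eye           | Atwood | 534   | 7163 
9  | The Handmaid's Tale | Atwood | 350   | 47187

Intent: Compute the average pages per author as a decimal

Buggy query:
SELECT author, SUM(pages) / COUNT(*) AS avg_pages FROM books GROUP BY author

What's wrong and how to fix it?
Bug: SUM(pages) and COUNT(*) are both integers; the division truncates the fractional part

Fix: Multiply by 1.0 (or CAST to REAL) to force floating-point division

Corrected query:
SELECT author, SUM(pages) * 1.0 / COUNT(*) AS avg_pages FROM books GROUP BY author

Result:
author | avg_pages 
-------+-----------
Asimov | 659       
Atwood | 592.857143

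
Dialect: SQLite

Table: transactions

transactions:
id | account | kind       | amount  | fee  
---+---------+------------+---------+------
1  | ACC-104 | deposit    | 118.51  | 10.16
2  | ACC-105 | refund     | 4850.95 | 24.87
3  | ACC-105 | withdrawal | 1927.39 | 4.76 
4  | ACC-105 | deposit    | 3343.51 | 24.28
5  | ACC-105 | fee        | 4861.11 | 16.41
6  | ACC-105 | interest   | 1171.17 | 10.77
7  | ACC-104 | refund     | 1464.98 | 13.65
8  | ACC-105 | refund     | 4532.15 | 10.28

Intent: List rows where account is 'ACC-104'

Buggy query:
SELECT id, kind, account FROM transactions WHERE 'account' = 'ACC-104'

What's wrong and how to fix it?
Bug: 'account' in single quotes is a string literal, not the column; the comparison is literal-vs-literal and never true

Fix: Remove the quotes around the column name (or use double quotes for an identifier)

Corrected query:
SELECT id, kind, account FROM transactions WHERE account = 'ACC-104'

Result:
id | kind    | account
---+---------+--------
1  | deposit | ACC-104
7  | refund  | ACC-104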